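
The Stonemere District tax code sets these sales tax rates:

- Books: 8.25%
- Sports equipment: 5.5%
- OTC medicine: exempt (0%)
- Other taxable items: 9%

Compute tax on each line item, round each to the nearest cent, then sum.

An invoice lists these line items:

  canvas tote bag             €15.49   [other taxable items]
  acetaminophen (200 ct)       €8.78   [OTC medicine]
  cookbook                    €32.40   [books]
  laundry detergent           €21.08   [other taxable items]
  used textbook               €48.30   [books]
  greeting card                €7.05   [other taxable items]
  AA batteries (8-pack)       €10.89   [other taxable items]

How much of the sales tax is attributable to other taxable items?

€4.90

Canvas tote bag €15.49: other taxable items → 9% → €1.39
Laundry detergent €21.08: other taxable items → 9% → €1.90
Greeting card €7.05: other taxable items → 9% → €0.63
AA batteries (8-pack) €10.89: other taxable items → 9% → €0.98
Tax on other taxable items = €1.39 + €1.90 + €0.63 + €0.98 = €4.90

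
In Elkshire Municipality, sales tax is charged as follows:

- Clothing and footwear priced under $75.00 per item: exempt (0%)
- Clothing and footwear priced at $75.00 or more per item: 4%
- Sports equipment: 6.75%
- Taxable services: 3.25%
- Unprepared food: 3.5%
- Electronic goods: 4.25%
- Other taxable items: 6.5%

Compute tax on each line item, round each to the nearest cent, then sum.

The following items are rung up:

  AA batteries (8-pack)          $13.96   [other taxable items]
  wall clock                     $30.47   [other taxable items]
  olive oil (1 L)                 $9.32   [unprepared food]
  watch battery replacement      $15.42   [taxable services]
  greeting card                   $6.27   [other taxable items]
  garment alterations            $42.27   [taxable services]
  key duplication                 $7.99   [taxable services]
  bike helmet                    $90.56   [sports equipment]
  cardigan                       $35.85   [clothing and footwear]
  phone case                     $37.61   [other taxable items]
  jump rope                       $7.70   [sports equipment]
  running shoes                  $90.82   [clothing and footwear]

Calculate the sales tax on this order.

AA batteries (8-pack) $13.96: other taxable items → 6.5% → $0.91
Wall clock $30.47: other taxable items → 6.5% → $1.98
Olive oil (1 L) $9.32: unprepared food → 3.5% → $0.33
Watch battery replacement $15.42: taxable services → 3.25% → $0.50
Greeting card $6.27: other taxable items → 6.5% → $0.41
Garment alterations $42.27: taxable services → 3.25% → $1.37
Key duplication $7.99: taxable services → 3.25% → $0.26
Bike helmet $90.56: sports equipment → 6.75% → $6.11
Cardigan $35.85: clothing and footwear, under $75.00 → 0% → $0.00
Phone case $37.61: other taxable items → 6.5% → $2.44
Jump rope $7.70: sports equipment → 6.75% → $0.52
Running shoes $90.82: clothing and footwear, $75.00 or more → 4% → $3.63
Total tax = $0.91 + $1.98 + $0.33 + $0.50 + $0.41 + $1.37 + $0.26 + $6.11 + $2.44 + $0.52 + $3.63 = $18.46

$18.46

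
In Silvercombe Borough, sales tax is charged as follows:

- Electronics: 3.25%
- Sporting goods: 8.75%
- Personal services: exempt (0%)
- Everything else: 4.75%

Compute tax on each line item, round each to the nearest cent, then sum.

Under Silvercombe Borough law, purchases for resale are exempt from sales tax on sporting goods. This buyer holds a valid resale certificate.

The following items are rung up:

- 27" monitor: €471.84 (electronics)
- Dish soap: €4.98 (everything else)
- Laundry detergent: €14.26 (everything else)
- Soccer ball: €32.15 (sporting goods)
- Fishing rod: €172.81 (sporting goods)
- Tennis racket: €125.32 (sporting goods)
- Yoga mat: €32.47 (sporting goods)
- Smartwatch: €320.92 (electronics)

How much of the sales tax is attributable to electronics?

27" monitor €471.84: electronics → 3.25% → €15.33
Smartwatch €320.92: electronics → 3.25% → €10.43
Tax on electronics = €15.33 + €10.43 = €25.76

€25.76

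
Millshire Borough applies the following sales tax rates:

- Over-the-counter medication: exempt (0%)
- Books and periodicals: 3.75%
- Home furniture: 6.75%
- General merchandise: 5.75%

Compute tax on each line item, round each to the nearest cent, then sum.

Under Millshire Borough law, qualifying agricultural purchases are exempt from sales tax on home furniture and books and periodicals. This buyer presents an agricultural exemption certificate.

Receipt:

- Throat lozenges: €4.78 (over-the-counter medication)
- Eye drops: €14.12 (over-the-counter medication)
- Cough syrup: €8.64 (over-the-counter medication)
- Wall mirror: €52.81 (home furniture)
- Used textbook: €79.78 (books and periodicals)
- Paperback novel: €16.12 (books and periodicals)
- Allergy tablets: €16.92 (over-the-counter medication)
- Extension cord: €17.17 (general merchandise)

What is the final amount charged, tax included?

Throat lozenges €4.78: over-the-counter medication → 0% → €0.00
Eye drops €14.12: over-the-counter medication → 0% → €0.00
Cough syrup €8.64: over-the-counter medication → 0% → €0.00
Wall mirror €52.81: home furniture, buyer-exempt → 0% → €0.00
Used textbook €79.78: books and periodicals, buyer-exempt → 0% → €0.00
Paperback novel €16.12: books and periodicals, buyer-exempt → 0% → €0.00
Allergy tablets €16.92: over-the-counter medication → 0% → €0.00
Extension cord €17.17: general merchandise → 5.75% → €0.99
Subtotal = €210.34; tax = €0.99; total due = €211.33

€211.33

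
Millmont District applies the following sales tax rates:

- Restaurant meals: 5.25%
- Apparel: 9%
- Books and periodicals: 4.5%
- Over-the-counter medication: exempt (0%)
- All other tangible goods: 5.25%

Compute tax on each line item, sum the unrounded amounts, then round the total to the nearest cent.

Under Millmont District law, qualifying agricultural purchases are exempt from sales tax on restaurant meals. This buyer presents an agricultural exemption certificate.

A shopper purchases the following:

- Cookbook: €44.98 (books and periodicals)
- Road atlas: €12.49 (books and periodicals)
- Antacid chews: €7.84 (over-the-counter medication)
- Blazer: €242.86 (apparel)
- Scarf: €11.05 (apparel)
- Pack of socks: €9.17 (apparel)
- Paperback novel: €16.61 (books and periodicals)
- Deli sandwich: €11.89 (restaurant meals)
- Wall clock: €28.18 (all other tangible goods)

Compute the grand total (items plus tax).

€413.56

Cookbook €44.98: books and periodicals → 4.5% → €2.0241
Road atlas €12.49: books and periodicals → 4.5% → €0.56205
Antacid chews €7.84: over-the-counter medication → 0% → €0.00
Blazer €242.86: apparel → 9% → €21.8574
Scarf €11.05: apparel → 9% → €0.9945
Pack of socks €9.17: apparel → 9% → €0.8253
Paperback novel €16.61: books and periodicals → 4.5% → €0.74745
Deli sandwich €11.89: restaurant meals, buyer-exempt → 0% → €0.00
Wall clock €28.18: all other tangible goods → 5.25% → €1.47945
Subtotal = €385.07; unrounded tax = €28.49025 → €28.49; total due = €413.56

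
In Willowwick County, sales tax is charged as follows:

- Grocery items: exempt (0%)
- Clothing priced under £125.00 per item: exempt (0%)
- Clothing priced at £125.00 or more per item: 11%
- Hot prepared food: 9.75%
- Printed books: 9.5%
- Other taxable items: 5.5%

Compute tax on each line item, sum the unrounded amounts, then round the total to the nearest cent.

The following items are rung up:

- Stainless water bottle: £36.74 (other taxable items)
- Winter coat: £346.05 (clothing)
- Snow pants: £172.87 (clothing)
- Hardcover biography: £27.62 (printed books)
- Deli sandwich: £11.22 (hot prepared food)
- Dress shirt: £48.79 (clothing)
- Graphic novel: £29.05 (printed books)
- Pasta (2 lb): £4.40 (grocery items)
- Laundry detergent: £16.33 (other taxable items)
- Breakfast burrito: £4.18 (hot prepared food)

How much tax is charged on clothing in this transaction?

Winter coat £346.05: clothing, £125.00 or more → 11% → £38.0655
Snow pants £172.87: clothing, £125.00 or more → 11% → £19.0157
Dress shirt £48.79: clothing, under £125.00 → 0% → £0.00
Tax on clothing: unrounded sum = £57.0812 → £57.08

£57.08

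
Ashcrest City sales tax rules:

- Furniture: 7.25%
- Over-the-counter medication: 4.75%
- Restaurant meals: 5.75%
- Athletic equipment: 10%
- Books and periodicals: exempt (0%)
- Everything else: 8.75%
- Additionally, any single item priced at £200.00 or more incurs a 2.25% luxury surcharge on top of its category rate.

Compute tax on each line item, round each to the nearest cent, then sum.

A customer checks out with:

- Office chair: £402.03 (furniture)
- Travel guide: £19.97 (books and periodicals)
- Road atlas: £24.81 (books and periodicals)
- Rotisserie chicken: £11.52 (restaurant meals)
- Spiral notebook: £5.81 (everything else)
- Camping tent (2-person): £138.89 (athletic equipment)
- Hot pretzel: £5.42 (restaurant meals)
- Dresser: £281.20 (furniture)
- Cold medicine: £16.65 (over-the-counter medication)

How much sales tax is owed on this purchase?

Office chair £402.03: furniture → 7.25% + 2.25% surcharge = 9.5% → £38.19
Travel guide £19.97: books and periodicals → 0% → £0.00
Road atlas £24.81: books and periodicals → 0% → £0.00
Rotisserie chicken £11.52: restaurant meals → 5.75% → £0.66
Spiral notebook £5.81: everything else → 8.75% → £0.51
Camping tent (2-person) £138.89: athletic equipment → 10% → £13.89
Hot pretzel £5.42: restaurant meals → 5.75% → £0.31
Dresser £281.20: furniture → 7.25% + 2.25% surcharge = 9.5% → £26.71
Cold medicine £16.65: over-the-counter medication → 4.75% → £0.79
Total tax = £38.19 + £0.66 + £0.51 + £13.89 + £0.31 + £26.71 + £0.79 = £81.06

£81.06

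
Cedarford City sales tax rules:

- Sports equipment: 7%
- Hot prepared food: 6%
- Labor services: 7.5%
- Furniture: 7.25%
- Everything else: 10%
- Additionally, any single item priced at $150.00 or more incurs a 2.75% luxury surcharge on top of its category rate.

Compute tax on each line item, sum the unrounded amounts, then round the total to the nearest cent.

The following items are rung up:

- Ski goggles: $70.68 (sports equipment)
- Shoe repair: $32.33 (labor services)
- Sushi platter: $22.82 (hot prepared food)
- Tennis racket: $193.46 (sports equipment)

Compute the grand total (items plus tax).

Ski goggles $70.68: sports equipment → 7% → $4.9476
Shoe repair $32.33: labor services → 7.5% → $2.42475
Sushi platter $22.82: hot prepared food → 6% → $1.3692
Tennis racket $193.46: sports equipment → 7% + 2.75% surcharge = 9.75% → $18.86235
Subtotal = $319.29; unrounded tax = $27.6039 → $27.60; total due = $346.89

$346.89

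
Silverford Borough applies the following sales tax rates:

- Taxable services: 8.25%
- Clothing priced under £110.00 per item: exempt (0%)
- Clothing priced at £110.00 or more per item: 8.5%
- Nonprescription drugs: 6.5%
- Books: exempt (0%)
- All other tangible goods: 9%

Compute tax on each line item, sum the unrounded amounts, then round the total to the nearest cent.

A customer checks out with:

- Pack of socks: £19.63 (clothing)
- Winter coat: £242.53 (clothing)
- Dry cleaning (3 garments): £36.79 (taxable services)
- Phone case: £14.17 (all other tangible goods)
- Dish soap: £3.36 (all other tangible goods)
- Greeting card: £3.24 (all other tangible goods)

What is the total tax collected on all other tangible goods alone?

£1.87

Phone case £14.17: all other tangible goods → 9% → £1.2753
Dish soap £3.36: all other tangible goods → 9% → £0.3024
Greeting card £3.24: all other tangible goods → 9% → £0.2916
Tax on all other tangible goods: unrounded sum = £1.8693 → £1.87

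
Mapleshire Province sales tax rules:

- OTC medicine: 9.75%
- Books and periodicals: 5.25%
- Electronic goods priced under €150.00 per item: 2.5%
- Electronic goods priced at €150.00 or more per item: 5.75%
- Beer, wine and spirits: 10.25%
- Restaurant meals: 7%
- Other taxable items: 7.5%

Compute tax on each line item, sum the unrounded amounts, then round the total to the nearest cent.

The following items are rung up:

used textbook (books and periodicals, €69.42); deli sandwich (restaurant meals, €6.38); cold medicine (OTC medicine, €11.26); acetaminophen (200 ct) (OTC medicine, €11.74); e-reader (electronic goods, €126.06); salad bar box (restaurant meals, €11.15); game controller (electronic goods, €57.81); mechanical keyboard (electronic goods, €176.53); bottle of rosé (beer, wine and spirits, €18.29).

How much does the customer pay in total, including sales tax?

€512.38

Used textbook €69.42: books and periodicals → 5.25% → €3.64455
Deli sandwich €6.38: restaurant meals → 7% → €0.4466
Cold medicine €11.26: OTC medicine → 9.75% → €1.09785
Acetaminophen (200 ct) €11.74: OTC medicine → 9.75% → €1.14465
E-reader €126.06: electronic goods, under €150.00 → 2.5% → €3.1515
Salad bar box €11.15: restaurant meals → 7% → €0.7805
Game controller €57.81: electronic goods, under €150.00 → 2.5% → €1.44525
Mechanical keyboard €176.53: electronic goods, €150.00 or more → 5.75% → €10.150475
Bottle of rosé €18.29: beer, wine and spirits → 10.25% → €1.874725
Subtotal = €488.64; unrounded tax = €23.7361 → €23.74; total due = €512.38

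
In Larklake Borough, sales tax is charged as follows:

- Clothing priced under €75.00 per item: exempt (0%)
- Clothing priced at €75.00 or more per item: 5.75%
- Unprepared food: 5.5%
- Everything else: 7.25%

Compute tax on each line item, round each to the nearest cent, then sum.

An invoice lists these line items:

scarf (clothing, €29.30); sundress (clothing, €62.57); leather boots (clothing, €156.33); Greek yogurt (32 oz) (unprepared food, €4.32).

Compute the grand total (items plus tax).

Scarf €29.30: clothing, under €75.00 → 0% → €0.00
Sundress €62.57: clothing, under €75.00 → 0% → €0.00
Leather boots €156.33: clothing, €75.00 or more → 5.75% → €8.99
Greek yogurt (32 oz) €4.32: unprepared food → 5.5% → €0.24
Subtotal = €252.52; tax = €9.23; total due = €261.75

€261.75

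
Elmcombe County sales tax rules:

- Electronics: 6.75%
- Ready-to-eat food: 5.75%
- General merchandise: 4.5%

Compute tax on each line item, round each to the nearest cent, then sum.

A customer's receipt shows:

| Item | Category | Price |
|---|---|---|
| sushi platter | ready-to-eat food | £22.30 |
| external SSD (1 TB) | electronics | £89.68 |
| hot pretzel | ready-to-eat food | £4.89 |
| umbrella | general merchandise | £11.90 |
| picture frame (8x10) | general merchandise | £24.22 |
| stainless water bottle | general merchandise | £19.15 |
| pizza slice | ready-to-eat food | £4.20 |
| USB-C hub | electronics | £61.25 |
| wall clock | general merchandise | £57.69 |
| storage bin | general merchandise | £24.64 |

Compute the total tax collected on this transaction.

£18.18

Sushi platter £22.30: ready-to-eat food → 5.75% → £1.28
External SSD (1 TB) £89.68: electronics → 6.75% → £6.05
Hot pretzel £4.89: ready-to-eat food → 5.75% → £0.28
Umbrella £11.90: general merchandise → 4.5% → £0.54
Picture frame (8x10) £24.22: general merchandise → 4.5% → £1.09
Stainless water bottle £19.15: general merchandise → 4.5% → £0.86
Pizza slice £4.20: ready-to-eat food → 5.75% → £0.24
USB-C hub £61.25: electronics → 6.75% → £4.13
Wall clock £57.69: general merchandise → 4.5% → £2.60
Storage bin £24.64: general merchandise → 4.5% → £1.11
Total tax = £1.28 + £6.05 + £0.28 + £0.54 + £1.09 + £0.86 + £0.24 + £4.13 + £2.60 + £1.11 = £18.18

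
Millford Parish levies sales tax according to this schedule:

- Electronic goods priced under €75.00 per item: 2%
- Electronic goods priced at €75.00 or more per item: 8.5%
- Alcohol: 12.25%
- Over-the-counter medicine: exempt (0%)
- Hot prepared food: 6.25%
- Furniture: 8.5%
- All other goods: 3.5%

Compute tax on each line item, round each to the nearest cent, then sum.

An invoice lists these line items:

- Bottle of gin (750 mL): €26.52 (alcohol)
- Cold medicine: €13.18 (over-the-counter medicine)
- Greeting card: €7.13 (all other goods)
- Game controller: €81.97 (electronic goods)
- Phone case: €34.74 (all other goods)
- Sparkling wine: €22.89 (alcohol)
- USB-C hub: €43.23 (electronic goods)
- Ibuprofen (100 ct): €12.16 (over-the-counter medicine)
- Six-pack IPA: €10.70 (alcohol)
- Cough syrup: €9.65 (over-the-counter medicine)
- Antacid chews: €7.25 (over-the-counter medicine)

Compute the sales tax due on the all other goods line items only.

Greeting card €7.13: all other goods → 3.5% → €0.25
Phone case €34.74: all other goods → 3.5% → €1.22
Tax on all other goods = €0.25 + €1.22 = €1.47

€1.47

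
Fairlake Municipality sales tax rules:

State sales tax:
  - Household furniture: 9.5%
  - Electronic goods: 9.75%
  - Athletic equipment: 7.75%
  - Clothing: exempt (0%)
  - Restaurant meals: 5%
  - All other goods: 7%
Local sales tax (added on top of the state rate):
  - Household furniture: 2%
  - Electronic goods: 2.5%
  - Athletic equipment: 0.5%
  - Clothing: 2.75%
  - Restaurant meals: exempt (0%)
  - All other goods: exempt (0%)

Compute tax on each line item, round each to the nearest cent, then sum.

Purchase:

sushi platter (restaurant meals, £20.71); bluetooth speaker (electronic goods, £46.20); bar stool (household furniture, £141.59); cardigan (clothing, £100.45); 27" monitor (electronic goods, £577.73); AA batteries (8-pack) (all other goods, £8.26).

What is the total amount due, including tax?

Sushi platter £20.71: restaurant meals → 5% + 0% local = 5% → £1.04
Bluetooth speaker £46.20: electronic goods → 9.75% + 2.5% local = 12.25% → £5.66
Bar stool £141.59: household furniture → 9.5% + 2% local = 11.5% → £16.28
Cardigan £100.45: clothing → 0% + 2.75% local = 2.75% → £2.76
27" monitor £577.73: electronic goods → 9.75% + 2.5% local = 12.25% → £70.77
AA batteries (8-pack) £8.26: all other goods → 7% + 0% local = 7% → £0.58
Subtotal = £894.94; tax = £97.09; total due = £992.03

£992.03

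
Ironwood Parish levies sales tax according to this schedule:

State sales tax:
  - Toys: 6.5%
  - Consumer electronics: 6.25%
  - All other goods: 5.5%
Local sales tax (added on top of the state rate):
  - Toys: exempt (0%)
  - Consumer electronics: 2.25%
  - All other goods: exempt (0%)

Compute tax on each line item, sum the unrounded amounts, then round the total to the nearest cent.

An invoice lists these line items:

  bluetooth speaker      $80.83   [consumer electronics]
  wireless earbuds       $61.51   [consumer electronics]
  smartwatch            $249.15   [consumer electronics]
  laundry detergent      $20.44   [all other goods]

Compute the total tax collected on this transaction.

$34.40

Bluetooth speaker $80.83: consumer electronics → 6.25% + 2.25% local = 8.5% → $6.87055
Wireless earbuds $61.51: consumer electronics → 6.25% + 2.25% local = 8.5% → $5.22835
Smartwatch $249.15: consumer electronics → 6.25% + 2.25% local = 8.5% → $21.17775
Laundry detergent $20.44: all other goods → 5.5% + 0% local = 5.5% → $1.1242
Unrounded tax sum = $34.40085 → $34.40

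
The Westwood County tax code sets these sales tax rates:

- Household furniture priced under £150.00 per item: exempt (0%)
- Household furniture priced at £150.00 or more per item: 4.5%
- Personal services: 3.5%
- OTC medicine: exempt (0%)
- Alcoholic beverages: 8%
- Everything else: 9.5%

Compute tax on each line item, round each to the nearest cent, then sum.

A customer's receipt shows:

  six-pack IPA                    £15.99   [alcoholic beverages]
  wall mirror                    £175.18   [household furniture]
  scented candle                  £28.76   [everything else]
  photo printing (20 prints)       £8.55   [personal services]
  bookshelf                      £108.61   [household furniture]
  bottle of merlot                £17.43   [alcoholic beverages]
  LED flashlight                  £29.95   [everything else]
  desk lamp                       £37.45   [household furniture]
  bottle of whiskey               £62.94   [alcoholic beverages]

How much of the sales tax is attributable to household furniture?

Wall mirror £175.18: household furniture, £150.00 or more → 4.5% → £7.88
Bookshelf £108.61: household furniture, under £150.00 → 0% → £0.00
Desk lamp £37.45: household furniture, under £150.00 → 0% → £0.00
Tax on household furniture = £7.88 + £0.00 + £0.00 = £7.88

£7.88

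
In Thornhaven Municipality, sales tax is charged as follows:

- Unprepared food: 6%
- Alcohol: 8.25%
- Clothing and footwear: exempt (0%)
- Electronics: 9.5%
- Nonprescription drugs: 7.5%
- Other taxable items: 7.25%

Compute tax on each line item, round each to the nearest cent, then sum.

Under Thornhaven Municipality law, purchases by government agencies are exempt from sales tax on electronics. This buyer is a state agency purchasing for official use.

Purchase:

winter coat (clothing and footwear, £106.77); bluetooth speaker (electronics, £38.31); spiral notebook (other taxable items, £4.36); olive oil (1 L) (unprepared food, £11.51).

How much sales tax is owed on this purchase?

Winter coat £106.77: clothing and footwear → 0% → £0.00
Bluetooth speaker £38.31: electronics, buyer-exempt → 0% → £0.00
Spiral notebook £4.36: other taxable items → 7.25% → £0.32
Olive oil (1 L) £11.51: unprepared food → 6% → £0.69
Total tax = £0.32 + £0.69 = £1.01

£1.01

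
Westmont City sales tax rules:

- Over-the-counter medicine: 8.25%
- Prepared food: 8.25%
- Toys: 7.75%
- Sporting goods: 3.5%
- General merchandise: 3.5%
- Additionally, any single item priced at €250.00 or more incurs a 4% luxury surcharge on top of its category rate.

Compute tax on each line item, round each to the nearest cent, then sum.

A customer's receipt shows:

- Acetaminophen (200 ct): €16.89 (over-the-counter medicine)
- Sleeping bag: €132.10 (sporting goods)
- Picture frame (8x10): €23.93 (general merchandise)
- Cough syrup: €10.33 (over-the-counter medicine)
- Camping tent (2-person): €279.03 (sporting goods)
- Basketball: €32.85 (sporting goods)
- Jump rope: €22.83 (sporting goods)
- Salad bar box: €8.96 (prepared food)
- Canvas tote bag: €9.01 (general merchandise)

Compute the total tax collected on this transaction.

Acetaminophen (200 ct) €16.89: over-the-counter medicine → 8.25% → €1.39
Sleeping bag €132.10: sporting goods → 3.5% → €4.62
Picture frame (8x10) €23.93: general merchandise → 3.5% → €0.84
Cough syrup €10.33: over-the-counter medicine → 8.25% → €0.85
Camping tent (2-person) €279.03: sporting goods → 3.5% + 4% surcharge = 7.5% → €20.93
Basketball €32.85: sporting goods → 3.5% → €1.15
Jump rope €22.83: sporting goods → 3.5% → €0.80
Salad bar box €8.96: prepared food → 8.25% → €0.74
Canvas tote bag €9.01: general merchandise → 3.5% → €0.32
Total tax = €1.39 + €4.62 + €0.84 + €0.85 + €20.93 + €1.15 + €0.80 + €0.74 + €0.32 = €31.64

€31.64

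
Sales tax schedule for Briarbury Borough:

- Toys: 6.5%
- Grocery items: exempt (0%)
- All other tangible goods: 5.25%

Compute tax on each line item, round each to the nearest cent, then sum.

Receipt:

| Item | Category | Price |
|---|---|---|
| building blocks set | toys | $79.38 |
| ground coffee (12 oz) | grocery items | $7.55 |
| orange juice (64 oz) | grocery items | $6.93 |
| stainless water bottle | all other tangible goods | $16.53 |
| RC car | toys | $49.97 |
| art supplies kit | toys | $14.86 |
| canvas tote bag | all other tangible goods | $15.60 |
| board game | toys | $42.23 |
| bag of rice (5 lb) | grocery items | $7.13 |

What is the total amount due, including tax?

$253.99

Building blocks set $79.38: toys → 6.5% → $5.16
Ground coffee (12 oz) $7.55: grocery items → 0% → $0.00
Orange juice (64 oz) $6.93: grocery items → 0% → $0.00
Stainless water bottle $16.53: all other tangible goods → 5.25% → $0.87
RC car $49.97: toys → 6.5% → $3.25
Art supplies kit $14.86: toys → 6.5% → $0.97
Canvas tote bag $15.60: all other tangible goods → 5.25% → $0.82
Board game $42.23: toys → 6.5% → $2.74
Bag of rice (5 lb) $7.13: grocery items → 0% → $0.00
Subtotal = $240.18; tax = $13.81; total due = $253.99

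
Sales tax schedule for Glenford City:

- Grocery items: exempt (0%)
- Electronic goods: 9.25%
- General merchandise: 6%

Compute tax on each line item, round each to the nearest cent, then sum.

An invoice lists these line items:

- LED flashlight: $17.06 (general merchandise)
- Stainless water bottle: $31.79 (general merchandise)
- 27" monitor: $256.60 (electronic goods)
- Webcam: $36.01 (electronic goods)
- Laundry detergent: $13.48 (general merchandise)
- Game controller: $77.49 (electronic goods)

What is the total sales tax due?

LED flashlight $17.06: general merchandise → 6% → $1.02
Stainless water bottle $31.79: general merchandise → 6% → $1.91
27" monitor $256.60: electronic goods → 9.25% → $23.74
Webcam $36.01: electronic goods → 9.25% → $3.33
Laundry detergent $13.48: general merchandise → 6% → $0.81
Game controller $77.49: electronic goods → 9.25% → $7.17
Total tax = $1.02 + $1.91 + $23.74 + $3.33 + $0.81 + $7.17 = $37.98

$37.98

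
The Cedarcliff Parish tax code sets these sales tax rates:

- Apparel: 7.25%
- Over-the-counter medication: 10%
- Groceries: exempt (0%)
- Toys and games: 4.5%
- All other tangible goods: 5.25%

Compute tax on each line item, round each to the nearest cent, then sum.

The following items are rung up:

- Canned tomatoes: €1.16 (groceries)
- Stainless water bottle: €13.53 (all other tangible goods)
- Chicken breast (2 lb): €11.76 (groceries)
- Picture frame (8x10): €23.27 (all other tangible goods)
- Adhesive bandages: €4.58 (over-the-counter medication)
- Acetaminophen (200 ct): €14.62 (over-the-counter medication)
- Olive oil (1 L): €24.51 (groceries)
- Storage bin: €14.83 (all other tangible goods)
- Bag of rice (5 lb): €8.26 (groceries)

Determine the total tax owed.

Canned tomatoes €1.16: groceries → 0% → €0.00
Stainless water bottle €13.53: all other tangible goods → 5.25% → €0.71
Chicken breast (2 lb) €11.76: groceries → 0% → €0.00
Picture frame (8x10) €23.27: all other tangible goods → 5.25% → €1.22
Adhesive bandages €4.58: over-the-counter medication → 10% → €0.46
Acetaminophen (200 ct) €14.62: over-the-counter medication → 10% → €1.46
Olive oil (1 L) €24.51: groceries → 0% → €0.00
Storage bin €14.83: all other tangible goods → 5.25% → €0.78
Bag of rice (5 lb) €8.26: groceries → 0% → €0.00
Total tax = €0.71 + €1.22 + €0.46 + €1.46 + €0.78 = €4.63

€4.63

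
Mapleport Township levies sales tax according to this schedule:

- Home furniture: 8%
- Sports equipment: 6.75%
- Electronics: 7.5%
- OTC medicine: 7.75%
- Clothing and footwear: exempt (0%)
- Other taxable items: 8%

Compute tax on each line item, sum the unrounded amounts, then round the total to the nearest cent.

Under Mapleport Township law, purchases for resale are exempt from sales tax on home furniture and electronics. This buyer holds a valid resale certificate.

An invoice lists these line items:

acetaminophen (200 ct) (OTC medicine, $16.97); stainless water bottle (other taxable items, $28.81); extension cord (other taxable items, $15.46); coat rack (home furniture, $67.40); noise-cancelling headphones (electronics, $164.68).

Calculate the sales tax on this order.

$4.86

Acetaminophen (200 ct) $16.97: OTC medicine → 7.75% → $1.315175
Stainless water bottle $28.81: other taxable items → 8% → $2.3048
Extension cord $15.46: other taxable items → 8% → $1.2368
Coat rack $67.40: home furniture, buyer-exempt → 0% → $0.00
Noise-cancelling headphones $164.68: electronics, buyer-exempt → 0% → $0.00
Unrounded tax sum = $4.856775 → $4.86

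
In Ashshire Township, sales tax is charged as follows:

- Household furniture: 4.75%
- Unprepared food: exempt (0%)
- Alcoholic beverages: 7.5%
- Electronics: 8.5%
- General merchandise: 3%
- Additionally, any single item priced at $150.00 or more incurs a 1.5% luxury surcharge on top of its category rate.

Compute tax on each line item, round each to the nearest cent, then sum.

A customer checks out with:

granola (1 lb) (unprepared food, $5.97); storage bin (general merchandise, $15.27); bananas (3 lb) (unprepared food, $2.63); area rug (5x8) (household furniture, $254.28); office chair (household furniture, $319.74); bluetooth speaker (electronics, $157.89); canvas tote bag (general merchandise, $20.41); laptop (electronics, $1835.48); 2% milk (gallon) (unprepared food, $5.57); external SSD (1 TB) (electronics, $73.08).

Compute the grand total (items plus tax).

$2932.81

Granola (1 lb) $5.97: unprepared food → 0% → $0.00
Storage bin $15.27: general merchandise → 3% → $0.46
Bananas (3 lb) $2.63: unprepared food → 0% → $0.00
Area rug (5x8) $254.28: household furniture → 4.75% + 1.5% surcharge = 6.25% → $15.89
Office chair $319.74: household furniture → 4.75% + 1.5% surcharge = 6.25% → $19.98
Bluetooth speaker $157.89: electronics → 8.5% + 1.5% surcharge = 10% → $15.79
Canvas tote bag $20.41: general merchandise → 3% → $0.61
Laptop $1835.48: electronics → 8.5% + 1.5% surcharge = 10% → $183.55
2% milk (gallon) $5.57: unprepared food → 0% → $0.00
External SSD (1 TB) $73.08: electronics → 8.5% → $6.21
Subtotal = $2690.32; tax = $242.49; total due = $2932.81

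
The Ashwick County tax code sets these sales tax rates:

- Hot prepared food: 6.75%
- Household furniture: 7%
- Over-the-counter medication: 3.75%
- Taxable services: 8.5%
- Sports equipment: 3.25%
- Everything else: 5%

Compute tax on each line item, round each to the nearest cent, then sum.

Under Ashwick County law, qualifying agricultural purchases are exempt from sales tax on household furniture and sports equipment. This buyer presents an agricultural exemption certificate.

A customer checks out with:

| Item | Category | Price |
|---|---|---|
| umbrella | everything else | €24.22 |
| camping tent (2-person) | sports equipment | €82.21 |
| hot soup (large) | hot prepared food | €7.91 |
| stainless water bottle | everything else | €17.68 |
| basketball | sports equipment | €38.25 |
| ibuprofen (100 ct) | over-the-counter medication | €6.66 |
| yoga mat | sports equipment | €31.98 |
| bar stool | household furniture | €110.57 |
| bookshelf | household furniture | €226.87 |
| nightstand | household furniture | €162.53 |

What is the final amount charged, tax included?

€711.75

Umbrella €24.22: everything else → 5% → €1.21
Camping tent (2-person) €82.21: sports equipment, buyer-exempt → 0% → €0.00
Hot soup (large) €7.91: hot prepared food → 6.75% → €0.53
Stainless water bottle €17.68: everything else → 5% → €0.88
Basketball €38.25: sports equipment, buyer-exempt → 0% → €0.00
Ibuprofen (100 ct) €6.66: over-the-counter medication → 3.75% → €0.25
Yoga mat €31.98: sports equipment, buyer-exempt → 0% → €0.00
Bar stool €110.57: household furniture, buyer-exempt → 0% → €0.00
Bookshelf €226.87: household furniture, buyer-exempt → 0% → €0.00
Nightstand €162.53: household furniture, buyer-exempt → 0% → €0.00
Subtotal = €708.88; tax = €2.87; total due = €711.75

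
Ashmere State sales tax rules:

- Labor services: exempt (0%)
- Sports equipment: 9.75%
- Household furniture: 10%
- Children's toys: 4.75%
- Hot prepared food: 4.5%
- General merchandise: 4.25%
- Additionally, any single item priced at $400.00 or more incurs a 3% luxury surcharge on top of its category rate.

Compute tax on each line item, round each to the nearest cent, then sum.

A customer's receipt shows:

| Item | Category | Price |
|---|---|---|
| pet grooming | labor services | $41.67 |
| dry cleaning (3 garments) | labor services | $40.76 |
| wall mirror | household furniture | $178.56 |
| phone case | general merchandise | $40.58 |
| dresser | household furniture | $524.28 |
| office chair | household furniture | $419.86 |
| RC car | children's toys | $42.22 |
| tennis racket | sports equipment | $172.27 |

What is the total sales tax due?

Pet grooming $41.67: labor services → 0% → $0.00
Dry cleaning (3 garments) $40.76: labor services → 0% → $0.00
Wall mirror $178.56: household furniture → 10% → $17.86
Phone case $40.58: general merchandise → 4.25% → $1.72
Dresser $524.28: household furniture → 10% + 3% surcharge = 13% → $68.16
Office chair $419.86: household furniture → 10% + 3% surcharge = 13% → $54.58
RC car $42.22: children's toys → 4.75% → $2.01
Tennis racket $172.27: sports equipment → 9.75% → $16.80
Total tax = $17.86 + $1.72 + $68.16 + $54.58 + $2.01 + $16.80 = $161.13

$161.13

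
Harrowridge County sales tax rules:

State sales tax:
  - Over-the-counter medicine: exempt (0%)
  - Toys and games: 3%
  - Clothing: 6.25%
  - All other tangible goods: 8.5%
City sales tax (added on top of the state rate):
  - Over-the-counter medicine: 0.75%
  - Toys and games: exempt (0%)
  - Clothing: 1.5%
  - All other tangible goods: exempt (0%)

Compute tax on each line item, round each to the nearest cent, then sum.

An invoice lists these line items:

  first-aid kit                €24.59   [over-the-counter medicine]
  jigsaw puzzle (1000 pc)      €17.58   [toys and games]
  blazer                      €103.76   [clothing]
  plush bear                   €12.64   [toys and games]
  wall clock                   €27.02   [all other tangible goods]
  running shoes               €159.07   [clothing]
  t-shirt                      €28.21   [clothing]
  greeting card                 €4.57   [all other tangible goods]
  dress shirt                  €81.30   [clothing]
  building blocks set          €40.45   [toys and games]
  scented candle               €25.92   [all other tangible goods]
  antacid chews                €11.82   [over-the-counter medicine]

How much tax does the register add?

€36.14

First-aid kit €24.59: over-the-counter medicine → 0% + 0.75% city = 0.75% → €0.18
Jigsaw puzzle (1000 pc) €17.58: toys and games → 3% + 0% city = 3% → €0.53
Blazer €103.76: clothing → 6.25% + 1.5% city = 7.75% → €8.04
Plush bear €12.64: toys and games → 3% + 0% city = 3% → €0.38
Wall clock €27.02: all other tangible goods → 8.5% + 0% city = 8.5% → €2.30
Running shoes €159.07: clothing → 6.25% + 1.5% city = 7.75% → €12.33
T-shirt €28.21: clothing → 6.25% + 1.5% city = 7.75% → €2.19
Greeting card €4.57: all other tangible goods → 8.5% + 0% city = 8.5% → €0.39
Dress shirt €81.30: clothing → 6.25% + 1.5% city = 7.75% → €6.30
Building blocks set €40.45: toys and games → 3% + 0% city = 3% → €1.21
Scented candle €25.92: all other tangible goods → 8.5% + 0% city = 8.5% → €2.20
Antacid chews €11.82: over-the-counter medicine → 0% + 0.75% city = 0.75% → €0.09
Total tax = €0.18 + €0.53 + €8.04 + €0.38 + €2.30 + €12.33 + €2.19 + €0.39 + €6.30 + €1.21 + €2.20 + €0.09 = €36.14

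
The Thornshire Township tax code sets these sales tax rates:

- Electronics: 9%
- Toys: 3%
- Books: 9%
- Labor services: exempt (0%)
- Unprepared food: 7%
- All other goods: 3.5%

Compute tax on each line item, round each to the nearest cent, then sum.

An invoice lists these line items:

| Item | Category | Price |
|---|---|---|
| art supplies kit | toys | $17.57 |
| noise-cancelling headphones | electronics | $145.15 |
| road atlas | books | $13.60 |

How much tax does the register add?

$14.81

Art supplies kit $17.57: toys → 3% → $0.53
Noise-cancelling headphones $145.15: electronics → 9% → $13.06
Road atlas $13.60: books → 9% → $1.22
Total tax = $0.53 + $13.06 + $1.22 = $14.81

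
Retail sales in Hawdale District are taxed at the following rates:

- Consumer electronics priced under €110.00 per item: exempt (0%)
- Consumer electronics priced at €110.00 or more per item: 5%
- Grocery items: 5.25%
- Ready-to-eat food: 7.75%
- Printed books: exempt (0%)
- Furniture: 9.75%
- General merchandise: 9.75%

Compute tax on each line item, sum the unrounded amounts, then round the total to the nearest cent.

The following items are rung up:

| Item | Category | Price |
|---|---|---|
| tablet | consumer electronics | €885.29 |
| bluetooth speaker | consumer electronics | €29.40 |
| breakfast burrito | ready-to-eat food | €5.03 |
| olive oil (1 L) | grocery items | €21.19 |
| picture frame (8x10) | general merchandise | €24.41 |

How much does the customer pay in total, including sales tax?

Tablet €885.29: consumer electronics, €110.00 or more → 5% → €44.2645
Bluetooth speaker €29.40: consumer electronics, under €110.00 → 0% → €0.00
Breakfast burrito €5.03: ready-to-eat food → 7.75% → €0.389825
Olive oil (1 L) €21.19: grocery items → 5.25% → €1.112475
Picture frame (8x10) €24.41: general merchandise → 9.75% → €2.379975
Subtotal = €965.32; unrounded tax = €48.146775 → €48.15; total due = €1013.47

€1013.47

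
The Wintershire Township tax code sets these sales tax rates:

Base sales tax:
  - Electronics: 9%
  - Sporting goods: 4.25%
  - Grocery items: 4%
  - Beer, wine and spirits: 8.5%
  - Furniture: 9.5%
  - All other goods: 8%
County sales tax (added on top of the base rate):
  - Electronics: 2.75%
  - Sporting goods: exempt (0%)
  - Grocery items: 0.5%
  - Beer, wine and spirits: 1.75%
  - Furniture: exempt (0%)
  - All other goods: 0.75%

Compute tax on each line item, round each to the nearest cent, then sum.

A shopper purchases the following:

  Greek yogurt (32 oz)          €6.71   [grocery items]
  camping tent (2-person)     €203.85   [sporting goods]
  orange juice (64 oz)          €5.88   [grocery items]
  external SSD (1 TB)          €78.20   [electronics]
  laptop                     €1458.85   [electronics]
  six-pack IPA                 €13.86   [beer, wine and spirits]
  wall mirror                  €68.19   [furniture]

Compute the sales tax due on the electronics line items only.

€180.60

External SSD (1 TB) €78.20: electronics → 9% + 2.75% county = 11.75% → €9.19
Laptop €1458.85: electronics → 9% + 2.75% county = 11.75% → €171.41
Tax on electronics = €9.19 + €171.41 = €180.60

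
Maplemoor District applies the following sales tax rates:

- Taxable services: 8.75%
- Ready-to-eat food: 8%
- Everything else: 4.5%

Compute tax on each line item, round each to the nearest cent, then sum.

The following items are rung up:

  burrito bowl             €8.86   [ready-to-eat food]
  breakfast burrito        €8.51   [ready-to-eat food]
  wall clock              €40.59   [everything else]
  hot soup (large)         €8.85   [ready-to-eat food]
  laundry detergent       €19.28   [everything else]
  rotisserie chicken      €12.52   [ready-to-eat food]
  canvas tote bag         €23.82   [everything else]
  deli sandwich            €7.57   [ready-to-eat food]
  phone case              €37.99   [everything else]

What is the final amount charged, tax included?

Burrito bowl €8.86: ready-to-eat food → 8% → €0.71
Breakfast burrito €8.51: ready-to-eat food → 8% → €0.68
Wall clock €40.59: everything else → 4.5% → €1.83
Hot soup (large) €8.85: ready-to-eat food → 8% → €0.71
Laundry detergent €19.28: everything else → 4.5% → €0.87
Rotisserie chicken €12.52: ready-to-eat food → 8% → €1.00
Canvas tote bag €23.82: everything else → 4.5% → €1.07
Deli sandwich €7.57: ready-to-eat food → 8% → €0.61
Phone case €37.99: everything else → 4.5% → €1.71
Subtotal = €167.99; tax = €9.19; total due = €177.18

€177.18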